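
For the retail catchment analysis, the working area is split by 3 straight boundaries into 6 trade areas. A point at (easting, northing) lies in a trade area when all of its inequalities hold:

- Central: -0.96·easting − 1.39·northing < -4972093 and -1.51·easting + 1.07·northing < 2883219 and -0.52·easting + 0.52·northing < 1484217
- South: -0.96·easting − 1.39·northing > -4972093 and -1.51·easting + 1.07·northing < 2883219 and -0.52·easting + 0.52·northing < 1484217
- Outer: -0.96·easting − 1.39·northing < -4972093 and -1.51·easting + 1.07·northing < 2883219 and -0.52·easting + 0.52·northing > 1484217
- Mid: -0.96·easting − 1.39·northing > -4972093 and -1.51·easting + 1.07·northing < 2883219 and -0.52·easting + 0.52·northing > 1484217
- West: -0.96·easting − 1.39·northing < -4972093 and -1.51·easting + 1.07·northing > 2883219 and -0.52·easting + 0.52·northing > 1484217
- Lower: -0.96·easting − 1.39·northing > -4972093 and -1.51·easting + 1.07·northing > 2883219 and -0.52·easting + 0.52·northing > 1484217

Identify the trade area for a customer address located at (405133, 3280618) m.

-0.96·405133 − 1.39·3280618 = -4948986.700, which is > -4972093
-1.51·405133 + 1.07·3280618 = 2898510.430, which is > 2883219
-0.52·405133 + 0.52·3280618 = 1495252.200, which is > 1484217
This sign pattern matches Lower.

Lower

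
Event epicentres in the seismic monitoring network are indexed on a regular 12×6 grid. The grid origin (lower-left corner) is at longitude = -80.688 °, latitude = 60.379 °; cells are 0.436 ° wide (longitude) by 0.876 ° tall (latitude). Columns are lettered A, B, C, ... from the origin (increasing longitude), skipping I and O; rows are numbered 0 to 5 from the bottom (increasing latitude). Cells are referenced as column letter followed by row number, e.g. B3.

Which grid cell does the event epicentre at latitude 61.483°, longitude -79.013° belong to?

Column index: ⌊(-79.013 − -80.688) / 0.436⌋ = ⌊3.842⌋ = 3 → column D
Row offset from origin: ⌊(61.483 − 60.379) / 0.876⌋ = ⌊1.260⌋ = 1 → row 1

D1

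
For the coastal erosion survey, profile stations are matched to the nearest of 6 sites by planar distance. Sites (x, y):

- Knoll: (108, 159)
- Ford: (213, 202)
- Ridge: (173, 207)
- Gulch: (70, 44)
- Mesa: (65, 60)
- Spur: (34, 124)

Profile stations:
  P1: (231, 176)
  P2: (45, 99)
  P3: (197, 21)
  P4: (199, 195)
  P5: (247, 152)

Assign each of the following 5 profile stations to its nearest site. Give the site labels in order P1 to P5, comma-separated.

Ford, Spur, Gulch, Ford, Ford

P1 → Ford (d²=1000.00)
P2 → Spur (d²=746.00)
P3 → Gulch (d²=16658.00)
P4 → Ford (d²=245.00)
P5 → Ford (d²=3656.00)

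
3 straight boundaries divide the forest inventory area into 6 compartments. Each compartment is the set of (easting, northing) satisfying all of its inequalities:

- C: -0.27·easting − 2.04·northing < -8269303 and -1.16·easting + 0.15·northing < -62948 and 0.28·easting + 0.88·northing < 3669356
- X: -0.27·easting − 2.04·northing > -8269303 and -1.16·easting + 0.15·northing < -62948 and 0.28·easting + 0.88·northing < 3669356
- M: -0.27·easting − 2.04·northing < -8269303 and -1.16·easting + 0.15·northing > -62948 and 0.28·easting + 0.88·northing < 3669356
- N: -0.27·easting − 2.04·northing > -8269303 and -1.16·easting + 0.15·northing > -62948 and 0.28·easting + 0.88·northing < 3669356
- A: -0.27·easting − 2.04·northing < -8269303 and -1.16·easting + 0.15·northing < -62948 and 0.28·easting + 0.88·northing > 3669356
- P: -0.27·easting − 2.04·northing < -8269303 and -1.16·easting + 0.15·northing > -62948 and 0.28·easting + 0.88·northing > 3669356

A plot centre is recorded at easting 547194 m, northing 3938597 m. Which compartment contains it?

N

-0.27·547194 − 2.04·3938597 = -8182480.260, which is > -8269303
-1.16·547194 + 0.15·3938597 = -43955.490, which is > -62948
0.28·547194 + 0.88·3938597 = 3619179.680, which is < 3669356
This sign pattern matches N.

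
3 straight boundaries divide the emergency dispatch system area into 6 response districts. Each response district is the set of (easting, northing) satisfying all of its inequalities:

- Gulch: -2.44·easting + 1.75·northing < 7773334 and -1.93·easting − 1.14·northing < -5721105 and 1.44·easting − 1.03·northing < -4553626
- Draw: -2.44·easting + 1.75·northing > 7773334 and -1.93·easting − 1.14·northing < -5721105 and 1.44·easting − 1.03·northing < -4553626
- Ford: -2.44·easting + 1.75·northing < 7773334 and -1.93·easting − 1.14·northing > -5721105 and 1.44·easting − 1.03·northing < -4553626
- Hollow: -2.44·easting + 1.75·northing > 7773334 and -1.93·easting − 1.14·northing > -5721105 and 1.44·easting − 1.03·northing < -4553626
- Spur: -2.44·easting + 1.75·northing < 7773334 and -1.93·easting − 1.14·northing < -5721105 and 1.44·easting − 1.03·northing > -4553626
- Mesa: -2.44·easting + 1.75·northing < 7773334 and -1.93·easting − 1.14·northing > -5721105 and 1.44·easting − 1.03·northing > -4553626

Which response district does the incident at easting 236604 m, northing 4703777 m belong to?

Spur

-2.44·236604 + 1.75·4703777 = 7654295.990, which is < 7773334
-1.93·236604 − 1.14·4703777 = -5818951.500, which is < -5721105
1.44·236604 − 1.03·4703777 = -4504180.550, which is > -4553626
This sign pattern matches Spur.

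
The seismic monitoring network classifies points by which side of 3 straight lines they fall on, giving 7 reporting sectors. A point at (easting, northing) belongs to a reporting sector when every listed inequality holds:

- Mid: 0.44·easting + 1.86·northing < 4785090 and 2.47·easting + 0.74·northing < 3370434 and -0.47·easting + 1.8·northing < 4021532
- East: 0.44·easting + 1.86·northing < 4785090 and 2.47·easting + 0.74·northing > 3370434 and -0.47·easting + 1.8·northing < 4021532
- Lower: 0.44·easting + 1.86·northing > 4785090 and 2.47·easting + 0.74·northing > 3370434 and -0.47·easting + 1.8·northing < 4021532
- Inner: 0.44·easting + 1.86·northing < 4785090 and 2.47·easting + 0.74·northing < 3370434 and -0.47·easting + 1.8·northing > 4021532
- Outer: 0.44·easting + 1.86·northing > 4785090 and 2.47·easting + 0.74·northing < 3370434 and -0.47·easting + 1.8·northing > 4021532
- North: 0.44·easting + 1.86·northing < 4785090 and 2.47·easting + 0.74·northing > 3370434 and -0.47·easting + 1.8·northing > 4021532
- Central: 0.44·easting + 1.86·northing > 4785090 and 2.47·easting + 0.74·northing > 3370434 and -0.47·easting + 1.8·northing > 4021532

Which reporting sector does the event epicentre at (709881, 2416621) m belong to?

Lower

0.44·709881 + 1.86·2416621 = 4807262.700, which is > 4785090
2.47·709881 + 0.74·2416621 = 3541705.610, which is > 3370434
-0.47·709881 + 1.8·2416621 = 4016273.730, which is < 4021532
This sign pattern matches Lower.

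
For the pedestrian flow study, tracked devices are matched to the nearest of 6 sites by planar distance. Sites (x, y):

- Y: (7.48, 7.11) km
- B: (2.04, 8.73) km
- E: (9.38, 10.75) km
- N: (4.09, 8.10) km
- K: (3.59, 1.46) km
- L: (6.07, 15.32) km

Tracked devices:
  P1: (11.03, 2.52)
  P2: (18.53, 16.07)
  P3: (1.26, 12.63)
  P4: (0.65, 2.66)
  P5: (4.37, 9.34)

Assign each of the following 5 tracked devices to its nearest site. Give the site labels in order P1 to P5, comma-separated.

Y, E, B, K, N

P1 → Y (d²=33.67)
P2 → E (d²=112.02)
P3 → B (d²=15.82)
P4 → K (d²=10.08)
P5 → N (d²=1.62)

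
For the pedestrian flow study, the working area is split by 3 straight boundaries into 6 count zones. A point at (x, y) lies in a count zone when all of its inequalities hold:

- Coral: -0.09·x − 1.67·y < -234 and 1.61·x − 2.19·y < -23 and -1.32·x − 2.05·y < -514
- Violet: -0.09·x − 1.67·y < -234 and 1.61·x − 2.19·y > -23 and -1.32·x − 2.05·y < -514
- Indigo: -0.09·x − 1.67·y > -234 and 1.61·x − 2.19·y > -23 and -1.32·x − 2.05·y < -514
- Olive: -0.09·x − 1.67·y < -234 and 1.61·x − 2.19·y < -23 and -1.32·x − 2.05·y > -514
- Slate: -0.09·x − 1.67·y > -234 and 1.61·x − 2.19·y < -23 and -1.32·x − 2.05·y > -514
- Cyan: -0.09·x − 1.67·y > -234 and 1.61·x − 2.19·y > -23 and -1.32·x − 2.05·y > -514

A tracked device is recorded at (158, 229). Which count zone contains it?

-0.09·158 − 1.67·229 = -396.650, which is < -234
1.61·158 − 2.19·229 = -247.130, which is < -23
-1.32·158 − 2.05·229 = -678.010, which is < -514
This sign pattern matches Coral.

Coral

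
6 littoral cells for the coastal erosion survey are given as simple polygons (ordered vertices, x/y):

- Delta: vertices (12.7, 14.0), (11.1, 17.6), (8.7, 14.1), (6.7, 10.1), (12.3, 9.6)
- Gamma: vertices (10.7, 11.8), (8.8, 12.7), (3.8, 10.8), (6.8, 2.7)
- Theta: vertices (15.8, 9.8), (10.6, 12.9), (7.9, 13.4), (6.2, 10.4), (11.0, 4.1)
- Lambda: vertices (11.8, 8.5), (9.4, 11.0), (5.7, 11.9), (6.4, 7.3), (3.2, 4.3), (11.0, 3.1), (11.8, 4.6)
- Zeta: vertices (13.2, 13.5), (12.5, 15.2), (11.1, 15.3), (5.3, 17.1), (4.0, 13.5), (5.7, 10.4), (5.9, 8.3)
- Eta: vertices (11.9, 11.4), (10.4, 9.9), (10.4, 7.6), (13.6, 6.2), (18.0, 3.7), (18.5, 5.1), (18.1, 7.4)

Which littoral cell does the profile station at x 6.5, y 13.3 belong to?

Cast a ray rightward from (6.5, 13.3). For each polygon, the edges (by vertex number in listed order) whose endpoints lie on opposite sides of y = 13.3, where each meets that height, and whether that is right or left of the point:
Delta: 3–4 at x≈8.30 (right), 5–1 at x≈12.64 (right) → 2 crossings.
Gamma: no edge straddles that height → 0 crossings.
Theta: 2–3 at x≈8.44 (right), 3–4 at x≈7.84 (right) → 2 crossings.
Lambda: no edge straddles that height → 0 crossings.
Zeta: 5–6 at x≈4.11 (left), 7–1 at x≈12.92 (right) → 1 crossing.
Eta: no edge straddles that height → 0 crossings.
Only Zeta has an odd count, so the point is inside Zeta.

Zeta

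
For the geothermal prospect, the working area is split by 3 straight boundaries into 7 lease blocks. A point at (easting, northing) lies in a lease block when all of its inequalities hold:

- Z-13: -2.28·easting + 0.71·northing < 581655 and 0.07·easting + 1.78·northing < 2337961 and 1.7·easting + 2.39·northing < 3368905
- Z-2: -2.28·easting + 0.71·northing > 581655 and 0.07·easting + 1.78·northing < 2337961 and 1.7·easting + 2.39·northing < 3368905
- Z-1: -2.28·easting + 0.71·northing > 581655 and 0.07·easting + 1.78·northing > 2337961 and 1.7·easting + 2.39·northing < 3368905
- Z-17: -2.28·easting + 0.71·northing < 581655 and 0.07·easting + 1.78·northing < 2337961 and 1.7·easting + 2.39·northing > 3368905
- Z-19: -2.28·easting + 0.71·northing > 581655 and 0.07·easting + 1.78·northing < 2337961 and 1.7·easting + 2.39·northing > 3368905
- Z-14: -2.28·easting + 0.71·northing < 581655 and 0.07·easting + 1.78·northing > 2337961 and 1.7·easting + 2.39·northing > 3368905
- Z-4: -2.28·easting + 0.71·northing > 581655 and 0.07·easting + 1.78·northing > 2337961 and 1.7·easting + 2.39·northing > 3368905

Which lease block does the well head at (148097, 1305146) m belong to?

Z-19

-2.28·148097 + 0.71·1305146 = 588992.500, which is > 581655
0.07·148097 + 1.78·1305146 = 2333526.670, which is < 2337961
1.7·148097 + 2.39·1305146 = 3371063.840, which is > 3368905
This sign pattern matches Z-19.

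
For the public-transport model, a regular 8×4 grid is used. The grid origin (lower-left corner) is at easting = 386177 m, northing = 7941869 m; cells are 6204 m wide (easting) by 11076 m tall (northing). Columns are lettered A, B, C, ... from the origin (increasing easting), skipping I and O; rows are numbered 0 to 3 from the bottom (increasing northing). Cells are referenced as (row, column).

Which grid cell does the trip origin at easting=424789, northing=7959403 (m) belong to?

Column index: ⌊(424789 − 386177) / 6204⌋ = ⌊6.224⌋ = 6 → column G
Row offset from origin: ⌊(7959403 − 7941869) / 11076⌋ = ⌊1.583⌋ = 1 → row 1

(1, G)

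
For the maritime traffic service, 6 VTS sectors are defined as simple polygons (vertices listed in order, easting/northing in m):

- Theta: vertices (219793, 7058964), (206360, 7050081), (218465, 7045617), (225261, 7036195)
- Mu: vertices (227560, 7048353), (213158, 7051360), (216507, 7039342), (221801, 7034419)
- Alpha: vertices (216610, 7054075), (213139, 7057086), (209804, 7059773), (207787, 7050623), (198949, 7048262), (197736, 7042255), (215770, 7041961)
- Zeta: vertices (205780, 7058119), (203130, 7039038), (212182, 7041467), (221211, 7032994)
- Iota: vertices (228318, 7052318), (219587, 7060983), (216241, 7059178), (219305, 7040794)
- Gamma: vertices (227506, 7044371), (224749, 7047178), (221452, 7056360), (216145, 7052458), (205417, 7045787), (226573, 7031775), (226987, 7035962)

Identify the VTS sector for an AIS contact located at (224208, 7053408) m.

Iota

Cast a ray rightward from (224208, 7053408). For each polygon, the edges (by vertex number in listed order) whose endpoints lie on opposite sides of northing = 7053408, where each meets that height, and whether that is right or left of the point:
Theta: 1–2 at easting≈211391.1 (left), 4–1 at easting≈221127.3 (left) → 0 crossings.
Mu: no edge straddles that height → 0 crossings.
Alpha: 3–4 at easting≈208400.9 (left), 7–1 at easting≈216563.7 (left) → 0 crossings.
Zeta: 1–2 at easting≈205125.7 (left), 4–1 at easting≈208673.4 (left) → 0 crossings.
Iota: 1–2 at easting≈227219.7 (right), 3–4 at easting≈217202.7 (left) → 1 crossing.
Gamma: 2–3 at easting≈222512.0 (left), 3–4 at easting≈217437.1 (left) → 0 crossings.
Only Iota has an odd count, so the point is inside Iota.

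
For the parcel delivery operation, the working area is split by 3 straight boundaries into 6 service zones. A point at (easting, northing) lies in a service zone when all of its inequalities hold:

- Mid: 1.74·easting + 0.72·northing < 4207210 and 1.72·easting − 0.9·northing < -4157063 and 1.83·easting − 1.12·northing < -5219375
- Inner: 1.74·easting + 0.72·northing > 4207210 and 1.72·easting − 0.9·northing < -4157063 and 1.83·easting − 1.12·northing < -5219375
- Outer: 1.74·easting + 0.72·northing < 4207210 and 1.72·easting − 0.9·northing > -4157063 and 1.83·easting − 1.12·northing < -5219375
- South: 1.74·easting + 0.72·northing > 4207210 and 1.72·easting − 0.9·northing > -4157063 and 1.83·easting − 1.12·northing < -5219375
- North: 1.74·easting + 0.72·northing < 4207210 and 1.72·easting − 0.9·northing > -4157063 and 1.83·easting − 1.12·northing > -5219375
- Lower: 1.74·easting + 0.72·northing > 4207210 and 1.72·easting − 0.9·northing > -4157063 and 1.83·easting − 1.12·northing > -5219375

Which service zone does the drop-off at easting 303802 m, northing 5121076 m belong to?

1.74·303802 + 0.72·5121076 = 4215790.200, which is > 4207210
1.72·303802 − 0.9·5121076 = -4086428.960, which is > -4157063
1.83·303802 − 1.12·5121076 = -5179647.460, which is > -5219375
This sign pattern matches Lower.

Lower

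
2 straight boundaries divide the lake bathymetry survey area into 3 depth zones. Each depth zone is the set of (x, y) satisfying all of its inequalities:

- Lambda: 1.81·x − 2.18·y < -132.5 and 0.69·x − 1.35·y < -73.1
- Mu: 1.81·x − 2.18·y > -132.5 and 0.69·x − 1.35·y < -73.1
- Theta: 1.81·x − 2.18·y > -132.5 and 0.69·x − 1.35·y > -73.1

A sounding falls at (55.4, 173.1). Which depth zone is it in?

1.81·55.4 − 2.18·173.1 = -277.084, which is < -132.5
0.69·55.4 − 1.35·173.1 = -195.459, which is < -73.1
This sign pattern matches Lambda.

Lambda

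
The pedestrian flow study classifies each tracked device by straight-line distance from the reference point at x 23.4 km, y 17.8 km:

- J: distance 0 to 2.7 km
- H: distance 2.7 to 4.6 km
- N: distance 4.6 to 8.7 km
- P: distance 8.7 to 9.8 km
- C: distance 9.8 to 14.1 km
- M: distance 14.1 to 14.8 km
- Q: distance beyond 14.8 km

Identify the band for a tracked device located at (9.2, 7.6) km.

Q

Distance = √((9.2−23.4)² + (7.6−17.8)²) = √(201.640 + 104.040) = 17.484 km.
14.8 ≤ 17.484 < ∞ → Q.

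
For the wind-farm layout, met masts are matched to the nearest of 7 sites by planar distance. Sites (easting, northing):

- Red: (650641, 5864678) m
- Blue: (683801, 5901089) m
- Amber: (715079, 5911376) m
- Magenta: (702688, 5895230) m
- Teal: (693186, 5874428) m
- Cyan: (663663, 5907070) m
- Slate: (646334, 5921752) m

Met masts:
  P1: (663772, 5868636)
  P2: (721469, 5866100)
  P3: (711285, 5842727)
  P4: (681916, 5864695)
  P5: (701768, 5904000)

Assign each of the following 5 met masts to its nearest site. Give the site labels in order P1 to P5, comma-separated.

P1 → Red (d²=188088925.00)
P2 → Teal (d²=869283673.00)
P3 → Teal (d²=1332527202.00)
P4 → Teal (d²=221744189.00)
P5 → Magenta (d²=77759300.00)

Red, Teal, Teal, Teal, Magenta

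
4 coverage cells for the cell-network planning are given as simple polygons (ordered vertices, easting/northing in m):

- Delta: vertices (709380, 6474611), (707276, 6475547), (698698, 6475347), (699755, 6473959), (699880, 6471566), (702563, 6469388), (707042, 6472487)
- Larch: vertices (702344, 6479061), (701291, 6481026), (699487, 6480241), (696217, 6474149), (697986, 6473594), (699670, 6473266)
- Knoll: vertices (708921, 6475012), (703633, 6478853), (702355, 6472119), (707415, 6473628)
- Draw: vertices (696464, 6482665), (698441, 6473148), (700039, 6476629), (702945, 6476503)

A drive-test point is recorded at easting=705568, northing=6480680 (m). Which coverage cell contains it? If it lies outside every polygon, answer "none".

Cast a ray rightward from (705568, 6480680). For each polygon, the edges (by vertex number in listed order) whose endpoints lie on opposite sides of northing = 6480680, where each meets that height, and whether that is right or left of the point:
Delta: no edge straddles that height → 0 crossings.
Larch: 1–2 at easting≈701476.4 (left), 2–3 at easting≈700495.9 (left) → 0 crossings.
Knoll: no edge straddles that height → 0 crossings.
Draw: 1–2 at easting≈696876.4 (left), 4–1 at easting≈698551.8 (left) → 0 crossings.
All counts are even, so the point lies outside every listed polygon.

none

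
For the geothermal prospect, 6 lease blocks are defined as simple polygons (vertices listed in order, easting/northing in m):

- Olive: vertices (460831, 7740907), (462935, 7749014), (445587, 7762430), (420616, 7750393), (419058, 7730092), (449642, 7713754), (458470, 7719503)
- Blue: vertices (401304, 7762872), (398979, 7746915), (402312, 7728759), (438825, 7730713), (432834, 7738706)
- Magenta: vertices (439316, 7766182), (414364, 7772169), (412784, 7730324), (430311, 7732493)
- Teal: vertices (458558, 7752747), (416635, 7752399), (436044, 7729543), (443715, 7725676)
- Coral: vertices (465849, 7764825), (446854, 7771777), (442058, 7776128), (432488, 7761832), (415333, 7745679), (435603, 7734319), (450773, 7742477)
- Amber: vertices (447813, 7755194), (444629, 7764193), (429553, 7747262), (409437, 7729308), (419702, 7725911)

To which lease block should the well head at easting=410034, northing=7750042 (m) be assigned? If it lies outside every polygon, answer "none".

Blue

Cast a ray rightward from (410034, 7750042). For each polygon, the edges (by vertex number in listed order) whose endpoints lie on opposite sides of northing = 7750042, where each meets that height, and whether that is right or left of the point:
Olive: 2–3 at easting≈461605.7 (right), 4–5 at easting≈420589.1 (right) → 2 crossings.
Blue: 1–2 at easting≈399434.6 (left), 5–1 at easting≈418043.6 (right) → 1 crossing.
Magenta: 2–3 at easting≈413528.5 (right), 4–1 at easting≈435001.8 (right) → 2 crossings.
Teal: 2–3 at easting≈418636.5 (right), 4–1 at easting≈457074.9 (right) → 2 crossings.
Coral: 4–5 at easting≈419966.6 (right), 7–1 at easting≈455876.4 (right) → 2 crossings.
Amber: 2–3 at easting≈432028.4 (right), 5–1 at easting≈442867.2 (right) → 2 crossings.
Only Blue has an odd count, so the point is inside Blue.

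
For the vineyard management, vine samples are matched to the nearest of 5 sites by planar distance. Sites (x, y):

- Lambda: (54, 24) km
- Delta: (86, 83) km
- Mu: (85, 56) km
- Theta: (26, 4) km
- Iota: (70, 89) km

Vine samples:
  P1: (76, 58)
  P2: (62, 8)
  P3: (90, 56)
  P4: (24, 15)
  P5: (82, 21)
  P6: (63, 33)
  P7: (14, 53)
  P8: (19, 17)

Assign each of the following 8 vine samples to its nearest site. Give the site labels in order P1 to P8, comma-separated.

P1 → Mu (d²=85.00)
P2 → Lambda (d²=320.00)
P3 → Mu (d²=25.00)
P4 → Theta (d²=125.00)
P5 → Lambda (d²=793.00)
P6 → Lambda (d²=162.00)
P7 → Lambda (d²=2441.00)
P8 → Theta (d²=218.00)

Mu, Lambda, Mu, Theta, Lambda, Lambda, Lambda, Theta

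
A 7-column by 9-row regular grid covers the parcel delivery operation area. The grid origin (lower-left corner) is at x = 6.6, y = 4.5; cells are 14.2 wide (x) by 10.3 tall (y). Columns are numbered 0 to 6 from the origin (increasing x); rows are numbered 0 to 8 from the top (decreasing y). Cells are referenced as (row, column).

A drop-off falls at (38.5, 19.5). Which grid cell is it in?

Column index: ⌊(38.5 − 6.6) / 14.2⌋ = ⌊2.246⌋ = 2
Row offset from origin: ⌊(19.5 − 4.5) / 10.3⌋ = ⌊1.456⌋ = 1 → row 7 (counted from top)

(7, 2)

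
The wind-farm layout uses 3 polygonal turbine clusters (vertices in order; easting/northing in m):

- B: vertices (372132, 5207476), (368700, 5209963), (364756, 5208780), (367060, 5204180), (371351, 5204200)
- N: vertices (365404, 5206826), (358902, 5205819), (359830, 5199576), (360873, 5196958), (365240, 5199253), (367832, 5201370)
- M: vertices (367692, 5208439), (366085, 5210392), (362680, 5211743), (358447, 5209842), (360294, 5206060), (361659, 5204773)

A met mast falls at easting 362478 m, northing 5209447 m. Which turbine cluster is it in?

M

Cast a ray rightward from (362478, 5209447). For each polygon, the edges (by vertex number in listed order) whose endpoints lie on opposite sides of northing = 5209447, where each meets that height, and whether that is right or left of the point:
B: 1–2 at easting≈369412.1 (right), 2–3 at easting≈366979.7 (right) → 2 crossings.
N: no edge straddles that height → 0 crossings.
M: 1–2 at easting≈366862.6 (right), 4–5 at easting≈358639.9 (left) → 1 crossing.
Only M has an odd count, so the point is inside M.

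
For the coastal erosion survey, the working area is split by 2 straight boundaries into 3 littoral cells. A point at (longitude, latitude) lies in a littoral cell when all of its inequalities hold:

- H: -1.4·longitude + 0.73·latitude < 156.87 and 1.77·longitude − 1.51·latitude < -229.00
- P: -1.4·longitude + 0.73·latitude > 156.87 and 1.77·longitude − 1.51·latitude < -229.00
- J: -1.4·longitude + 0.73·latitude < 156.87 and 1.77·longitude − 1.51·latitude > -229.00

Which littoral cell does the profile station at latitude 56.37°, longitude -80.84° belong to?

J

-1.4·-80.84 + 0.73·56.37 = 154.326, which is < 156.87
1.77·-80.84 − 1.51·56.37 = -228.206, which is > -229.00
This sign pattern matches J.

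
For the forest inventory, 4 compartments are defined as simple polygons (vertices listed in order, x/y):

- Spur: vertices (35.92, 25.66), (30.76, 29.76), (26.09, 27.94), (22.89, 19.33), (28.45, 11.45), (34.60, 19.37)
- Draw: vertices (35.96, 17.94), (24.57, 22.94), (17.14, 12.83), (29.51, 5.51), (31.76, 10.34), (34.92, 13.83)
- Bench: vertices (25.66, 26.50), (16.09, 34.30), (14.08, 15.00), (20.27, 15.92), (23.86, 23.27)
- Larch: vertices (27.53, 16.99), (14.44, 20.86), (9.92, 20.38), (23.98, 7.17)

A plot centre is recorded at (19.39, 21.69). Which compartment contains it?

Bench

Cast a ray rightward from (19.39, 21.69). For each polygon, the edges (by vertex number in listed order) whose endpoints lie on opposite sides of y = 21.69, where each meets that height, and whether that is right or left of the point:
Spur: 3–4 at x≈23.767 (right), 6–1 at x≈35.087 (right) → 2 crossings.
Draw: 1–2 at x≈27.418 (right), 2–3 at x≈23.651 (right) → 2 crossings.
Bench: 2–3 at x≈14.777 (left), 4–5 at x≈23.088 (right) → 1 crossing.
Larch: no edge straddles that height → 0 crossings.
Only Bench has an odd count, so the point is inside Bench.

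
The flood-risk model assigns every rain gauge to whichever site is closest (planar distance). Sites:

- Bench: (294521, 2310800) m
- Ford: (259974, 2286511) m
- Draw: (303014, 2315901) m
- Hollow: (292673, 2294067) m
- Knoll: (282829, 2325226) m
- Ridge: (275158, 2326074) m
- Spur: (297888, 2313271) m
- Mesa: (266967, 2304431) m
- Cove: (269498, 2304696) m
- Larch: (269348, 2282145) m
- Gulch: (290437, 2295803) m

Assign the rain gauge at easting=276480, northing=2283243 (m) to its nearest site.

Squared distances to each site:
Bench: 1084865930.000; Ford: 283127860.000; Draw: 1770598120.000; Hollow: 379372225.000; Knoll: 1802882090.000; Ridge: 1836242245.000; Spur: 1359983248.000; Mesa: 539428513.000; Cove: 508979533.000; Larch: 52071028.000; Gulch: 352551449.000.
Minimum at Larch.

Larch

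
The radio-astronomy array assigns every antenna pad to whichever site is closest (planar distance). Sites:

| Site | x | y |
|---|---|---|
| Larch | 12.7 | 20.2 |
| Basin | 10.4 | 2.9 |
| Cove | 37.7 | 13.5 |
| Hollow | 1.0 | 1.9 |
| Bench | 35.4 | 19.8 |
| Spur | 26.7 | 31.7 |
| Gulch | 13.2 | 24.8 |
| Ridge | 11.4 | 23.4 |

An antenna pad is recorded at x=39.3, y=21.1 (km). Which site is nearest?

Squared distances to each site:
Larch: 708.370; Basin: 1166.450; Cove: 60.320; Hollow: 1835.530; Bench: 16.900; Spur: 271.120; Gulch: 694.900; Ridge: 783.700.
Minimum at Bench.

Bench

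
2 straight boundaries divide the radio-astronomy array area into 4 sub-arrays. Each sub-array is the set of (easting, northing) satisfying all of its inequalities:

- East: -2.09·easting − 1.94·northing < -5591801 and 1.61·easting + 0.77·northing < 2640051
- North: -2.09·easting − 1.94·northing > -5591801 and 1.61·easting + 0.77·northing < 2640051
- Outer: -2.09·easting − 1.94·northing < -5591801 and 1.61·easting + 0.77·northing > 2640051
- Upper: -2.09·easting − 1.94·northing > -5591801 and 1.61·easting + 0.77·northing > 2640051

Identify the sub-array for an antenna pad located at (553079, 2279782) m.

-2.09·553079 − 1.94·2279782 = -5578712.190, which is > -5591801
1.61·553079 + 0.77·2279782 = 2645889.330, which is > 2640051
This sign pattern matches Upper.

Upper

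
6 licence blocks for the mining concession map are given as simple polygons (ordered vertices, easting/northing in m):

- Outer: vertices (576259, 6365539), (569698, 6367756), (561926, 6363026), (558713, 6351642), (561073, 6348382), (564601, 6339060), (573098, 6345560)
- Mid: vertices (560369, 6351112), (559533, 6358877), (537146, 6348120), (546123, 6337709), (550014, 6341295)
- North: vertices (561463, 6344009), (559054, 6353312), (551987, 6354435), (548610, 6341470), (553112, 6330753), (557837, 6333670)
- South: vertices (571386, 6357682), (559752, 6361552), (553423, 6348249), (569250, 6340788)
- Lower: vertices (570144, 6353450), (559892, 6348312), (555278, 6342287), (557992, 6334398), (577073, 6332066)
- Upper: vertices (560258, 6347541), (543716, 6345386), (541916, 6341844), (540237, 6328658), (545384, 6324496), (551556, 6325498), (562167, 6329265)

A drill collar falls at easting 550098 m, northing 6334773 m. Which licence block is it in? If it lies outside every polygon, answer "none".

Cast a ray rightward from (550098, 6334773). For each polygon, the edges (by vertex number in listed order) whose endpoints lie on opposite sides of northing = 6334773, where each meets that height, and whether that is right or left of the point:
Outer: no edge straddles that height → 0 crossings.
Mid: no edge straddles that height → 0 crossings.
North: 4–5 at easting≈551423.3 (right), 6–1 at easting≈558223.8 (right) → 2 crossings.
South: no edge straddles that height → 0 crossings.
Lower: 3–4 at easting≈557863.0 (right), 5–1 at easting≈576195.9 (right) → 2 crossings.
Upper: 3–4 at easting≈541015.6 (left), 7–1 at easting≈561591.7 (right) → 1 crossing.
Only Upper has an odd count, so the point is inside Upper.

Upper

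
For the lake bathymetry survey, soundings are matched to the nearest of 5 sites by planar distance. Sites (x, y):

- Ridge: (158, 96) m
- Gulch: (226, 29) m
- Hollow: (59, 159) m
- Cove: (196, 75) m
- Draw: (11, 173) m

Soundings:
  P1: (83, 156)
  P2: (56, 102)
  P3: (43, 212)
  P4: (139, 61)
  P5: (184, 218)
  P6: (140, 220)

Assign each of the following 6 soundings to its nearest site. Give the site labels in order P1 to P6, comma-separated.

Hollow, Hollow, Draw, Ridge, Ridge, Hollow

P1 → Hollow (d²=585.00)
P2 → Hollow (d²=3258.00)
P3 → Draw (d²=2545.00)
P4 → Ridge (d²=1586.00)
P5 → Ridge (d²=15560.00)
P6 → Hollow (d²=10282.00)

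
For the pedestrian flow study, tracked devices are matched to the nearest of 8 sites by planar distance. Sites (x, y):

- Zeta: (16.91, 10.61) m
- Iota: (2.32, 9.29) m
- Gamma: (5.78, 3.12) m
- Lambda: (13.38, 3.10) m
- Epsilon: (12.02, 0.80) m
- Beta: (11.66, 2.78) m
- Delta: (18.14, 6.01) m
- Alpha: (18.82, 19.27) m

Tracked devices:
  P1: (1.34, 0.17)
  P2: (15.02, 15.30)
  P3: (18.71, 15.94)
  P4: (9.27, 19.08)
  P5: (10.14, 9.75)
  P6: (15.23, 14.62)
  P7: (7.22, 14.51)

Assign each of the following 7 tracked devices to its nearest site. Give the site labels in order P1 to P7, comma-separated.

P1 → Gamma (d²=28.42)
P2 → Zeta (d²=25.57)
P3 → Alpha (d²=11.10)
P4 → Alpha (d²=91.24)
P5 → Zeta (d²=46.57)
P6 → Zeta (d²=18.90)
P7 → Iota (d²=51.26)

Gamma, Zeta, Alpha, Alpha, Zeta, Zeta, Iota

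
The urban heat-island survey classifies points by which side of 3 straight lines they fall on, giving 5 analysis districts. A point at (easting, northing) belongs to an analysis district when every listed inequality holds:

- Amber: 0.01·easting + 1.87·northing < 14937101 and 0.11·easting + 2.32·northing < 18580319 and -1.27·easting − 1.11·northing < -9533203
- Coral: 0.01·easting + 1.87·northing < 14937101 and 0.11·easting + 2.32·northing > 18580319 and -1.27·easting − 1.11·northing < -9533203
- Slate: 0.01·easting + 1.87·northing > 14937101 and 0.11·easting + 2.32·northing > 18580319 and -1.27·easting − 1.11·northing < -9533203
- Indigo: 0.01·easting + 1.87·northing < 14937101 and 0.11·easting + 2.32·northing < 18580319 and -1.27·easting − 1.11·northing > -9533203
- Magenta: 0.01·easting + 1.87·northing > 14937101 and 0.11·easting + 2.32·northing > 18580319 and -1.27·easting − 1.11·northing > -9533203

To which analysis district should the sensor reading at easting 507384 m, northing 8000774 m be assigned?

Magenta

0.01·507384 + 1.87·8000774 = 14966521.220, which is > 14937101
0.11·507384 + 2.32·8000774 = 18617607.920, which is > 18580319
-1.27·507384 − 1.11·8000774 = -9525236.820, which is > -9533203
This sign pattern matches Magenta.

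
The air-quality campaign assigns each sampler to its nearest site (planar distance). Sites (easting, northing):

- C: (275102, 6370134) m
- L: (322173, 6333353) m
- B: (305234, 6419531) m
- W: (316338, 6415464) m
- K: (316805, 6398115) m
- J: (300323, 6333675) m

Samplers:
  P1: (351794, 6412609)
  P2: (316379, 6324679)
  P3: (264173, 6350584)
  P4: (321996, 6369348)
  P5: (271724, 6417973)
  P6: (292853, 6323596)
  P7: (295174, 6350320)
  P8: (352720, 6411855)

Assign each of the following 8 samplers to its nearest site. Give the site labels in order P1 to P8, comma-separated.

W, L, C, K, B, J, J, W

P1 → W (d²=1265278961.00)
P2 → L (d²=108808712.00)
P3 → C (d²=501645541.00)
P4 → K (d²=854486770.00)
P5 → B (d²=1125347464.00)
P6 → J (d²=157387141.00)
P7 → J (d²=303568226.00)
P8 → W (d²=1336674805.00)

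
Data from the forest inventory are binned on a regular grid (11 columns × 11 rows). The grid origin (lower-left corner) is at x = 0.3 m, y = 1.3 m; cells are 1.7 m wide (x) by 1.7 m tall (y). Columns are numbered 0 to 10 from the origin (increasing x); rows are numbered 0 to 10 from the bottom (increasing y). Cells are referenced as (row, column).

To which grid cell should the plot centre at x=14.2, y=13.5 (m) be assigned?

Column index: ⌊(14.2 − 0.3) / 1.7⌋ = ⌊8.176⌋ = 8
Row offset from origin: ⌊(13.5 − 1.3) / 1.7⌋ = ⌊7.176⌋ = 7 → row 7

(7, 8)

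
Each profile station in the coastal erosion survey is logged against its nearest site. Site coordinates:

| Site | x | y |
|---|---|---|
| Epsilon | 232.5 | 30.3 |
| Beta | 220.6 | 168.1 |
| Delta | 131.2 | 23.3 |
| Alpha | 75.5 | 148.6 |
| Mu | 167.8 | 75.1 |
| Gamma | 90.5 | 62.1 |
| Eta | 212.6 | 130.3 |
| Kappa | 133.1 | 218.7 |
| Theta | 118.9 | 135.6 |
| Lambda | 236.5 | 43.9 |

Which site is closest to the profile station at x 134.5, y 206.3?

Kappa

Squared distances to each site:
Epsilon: 40580.000; Beta: 8872.450; Delta: 33499.890; Alpha: 6810.290; Mu: 18322.330; Gamma: 22729.640; Eta: 11875.610; Kappa: 155.720; Theta: 5241.850; Lambda: 36777.760.
Minimum at Kappa.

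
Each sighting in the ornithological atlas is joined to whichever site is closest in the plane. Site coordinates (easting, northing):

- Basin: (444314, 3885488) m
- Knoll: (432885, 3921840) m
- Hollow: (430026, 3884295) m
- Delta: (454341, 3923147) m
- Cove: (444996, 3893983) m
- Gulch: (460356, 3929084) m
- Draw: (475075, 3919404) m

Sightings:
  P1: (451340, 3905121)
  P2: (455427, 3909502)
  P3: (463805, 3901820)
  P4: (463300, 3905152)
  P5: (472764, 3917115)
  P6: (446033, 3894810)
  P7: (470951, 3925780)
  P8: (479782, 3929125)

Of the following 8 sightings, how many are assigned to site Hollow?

0

P1 → Cove
P2 → Delta
P3 → Cove
P4 → Draw
P5 → Draw
P6 → Cove
P7 → Draw
P8 → Draw
0 of the 8 go to Hollow.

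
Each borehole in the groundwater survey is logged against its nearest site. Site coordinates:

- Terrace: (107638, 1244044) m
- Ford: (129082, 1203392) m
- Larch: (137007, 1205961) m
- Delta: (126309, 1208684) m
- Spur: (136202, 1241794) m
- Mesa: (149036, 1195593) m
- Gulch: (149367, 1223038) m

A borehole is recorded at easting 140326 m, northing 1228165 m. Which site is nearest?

Gulch

Squared distances to each site:
Terrace: 1320647985.000; Ford: 740129065.000; Larch: 504033377.000; Delta: 575985650.000; Spur: 202757017.000; Mesa: 1136799284.000; Gulch: 108025810.000.
Minimum at Gulch.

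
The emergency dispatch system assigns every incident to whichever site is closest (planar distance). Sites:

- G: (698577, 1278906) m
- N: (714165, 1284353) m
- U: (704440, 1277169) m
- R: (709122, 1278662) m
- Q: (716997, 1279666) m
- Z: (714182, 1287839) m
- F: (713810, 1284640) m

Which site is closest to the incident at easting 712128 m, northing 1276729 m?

R

Squared distances to each site:
G: 188368930.000; N: 62274745.000; U: 59298944.000; R: 12772525.000; Q: 32333130.000; Z: 127651016.000; F: 65413045.000.
Minimum at R.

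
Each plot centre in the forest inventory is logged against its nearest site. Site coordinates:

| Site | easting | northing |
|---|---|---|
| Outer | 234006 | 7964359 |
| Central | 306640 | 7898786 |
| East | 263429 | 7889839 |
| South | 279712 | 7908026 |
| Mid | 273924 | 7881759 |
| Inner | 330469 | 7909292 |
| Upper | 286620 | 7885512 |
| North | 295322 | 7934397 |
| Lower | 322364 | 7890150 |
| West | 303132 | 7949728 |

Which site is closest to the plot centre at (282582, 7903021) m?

South

Squared distances to each site:
Outer: 6121978020.000; Central: 596722589.000; East: 540602533.000; South: 33286925.000; Mid: 527033608.000; Inner: 2332490210.000; Upper: 322870525.000; North: 1146760976.000; Lower: 1748270165.000; West: 2603846349.000.
Minimum at South.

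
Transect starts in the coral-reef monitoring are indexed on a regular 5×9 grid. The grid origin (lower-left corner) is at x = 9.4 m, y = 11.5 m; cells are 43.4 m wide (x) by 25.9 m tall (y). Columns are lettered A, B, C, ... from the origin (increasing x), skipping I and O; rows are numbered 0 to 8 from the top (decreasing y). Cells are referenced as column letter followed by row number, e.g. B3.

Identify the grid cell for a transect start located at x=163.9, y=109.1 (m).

D5

Column index: ⌊(163.9 − 9.4) / 43.4⌋ = ⌊3.560⌋ = 3 → column D
Row offset from origin: ⌊(109.1 − 11.5) / 25.9⌋ = ⌊3.768⌋ = 3 → row 5 (counted from top)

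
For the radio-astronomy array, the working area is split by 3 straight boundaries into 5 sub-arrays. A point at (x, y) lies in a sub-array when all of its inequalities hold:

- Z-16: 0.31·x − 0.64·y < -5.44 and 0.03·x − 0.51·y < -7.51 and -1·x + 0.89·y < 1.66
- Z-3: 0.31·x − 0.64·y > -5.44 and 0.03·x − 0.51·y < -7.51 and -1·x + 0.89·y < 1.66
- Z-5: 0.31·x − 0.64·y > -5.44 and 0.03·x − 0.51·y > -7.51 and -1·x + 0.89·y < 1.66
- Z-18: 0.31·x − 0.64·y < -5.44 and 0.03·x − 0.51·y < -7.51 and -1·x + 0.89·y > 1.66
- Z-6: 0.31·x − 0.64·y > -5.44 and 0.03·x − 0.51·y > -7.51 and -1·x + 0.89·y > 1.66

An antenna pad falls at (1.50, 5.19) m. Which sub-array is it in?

0.31·1.50 − 0.64·5.19 = -2.857, which is > -5.44
0.03·1.50 − 0.51·5.19 = -2.602, which is > -7.51
-1·1.50 + 0.89·5.19 = 3.119, which is > 1.66
This sign pattern matches Z-6.

Z-6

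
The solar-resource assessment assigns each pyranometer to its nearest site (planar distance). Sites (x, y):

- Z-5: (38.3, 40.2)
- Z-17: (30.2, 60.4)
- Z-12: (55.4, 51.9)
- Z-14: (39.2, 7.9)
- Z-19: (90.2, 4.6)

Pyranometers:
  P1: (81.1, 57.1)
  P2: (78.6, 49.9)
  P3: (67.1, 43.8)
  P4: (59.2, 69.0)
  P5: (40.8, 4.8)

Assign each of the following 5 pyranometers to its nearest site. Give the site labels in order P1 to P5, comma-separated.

P1 → Z-12 (d²=687.53)
P2 → Z-12 (d²=542.24)
P3 → Z-12 (d²=202.50)
P4 → Z-12 (d²=306.85)
P5 → Z-14 (d²=12.17)

Z-12, Z-12, Z-12, Z-12, Z-14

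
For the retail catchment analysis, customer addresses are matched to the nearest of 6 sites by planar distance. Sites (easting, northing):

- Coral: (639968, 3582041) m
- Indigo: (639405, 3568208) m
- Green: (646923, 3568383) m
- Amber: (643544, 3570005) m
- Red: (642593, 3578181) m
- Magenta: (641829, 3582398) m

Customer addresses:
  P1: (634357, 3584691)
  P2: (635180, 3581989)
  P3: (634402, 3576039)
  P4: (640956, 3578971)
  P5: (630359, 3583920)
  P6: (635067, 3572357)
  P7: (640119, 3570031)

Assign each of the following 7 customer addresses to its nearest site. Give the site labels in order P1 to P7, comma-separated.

P1 → Coral (d²=38505821.00)
P2 → Coral (d²=22927648.00)
P3 → Coral (d²=67004360.00)
P4 → Red (d²=3303869.00)
P5 → Coral (d²=95863522.00)
P6 → Indigo (d²=36032445.00)
P7 → Indigo (d²=3833125.00)

Coral, Coral, Coral, Red, Coral, Indigo, Indigo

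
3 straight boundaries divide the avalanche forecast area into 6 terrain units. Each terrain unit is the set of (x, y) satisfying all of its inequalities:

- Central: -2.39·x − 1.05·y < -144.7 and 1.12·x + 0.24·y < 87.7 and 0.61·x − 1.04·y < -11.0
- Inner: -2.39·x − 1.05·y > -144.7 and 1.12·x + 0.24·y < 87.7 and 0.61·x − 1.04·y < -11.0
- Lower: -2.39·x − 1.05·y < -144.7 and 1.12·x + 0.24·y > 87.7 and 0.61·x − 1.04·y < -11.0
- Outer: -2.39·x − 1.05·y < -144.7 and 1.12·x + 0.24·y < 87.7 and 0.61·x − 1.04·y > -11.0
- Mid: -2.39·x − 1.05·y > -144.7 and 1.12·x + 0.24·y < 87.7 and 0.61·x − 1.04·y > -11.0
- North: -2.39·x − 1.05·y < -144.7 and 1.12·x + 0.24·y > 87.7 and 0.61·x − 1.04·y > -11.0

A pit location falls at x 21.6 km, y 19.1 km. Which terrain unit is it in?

-2.39·21.6 − 1.05·19.1 = -71.679, which is > -144.7
1.12·21.6 + 0.24·19.1 = 28.776, which is < 87.7
0.61·21.6 − 1.04·19.1 = -6.688, which is > -11.0
This sign pattern matches Mid.

Mid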